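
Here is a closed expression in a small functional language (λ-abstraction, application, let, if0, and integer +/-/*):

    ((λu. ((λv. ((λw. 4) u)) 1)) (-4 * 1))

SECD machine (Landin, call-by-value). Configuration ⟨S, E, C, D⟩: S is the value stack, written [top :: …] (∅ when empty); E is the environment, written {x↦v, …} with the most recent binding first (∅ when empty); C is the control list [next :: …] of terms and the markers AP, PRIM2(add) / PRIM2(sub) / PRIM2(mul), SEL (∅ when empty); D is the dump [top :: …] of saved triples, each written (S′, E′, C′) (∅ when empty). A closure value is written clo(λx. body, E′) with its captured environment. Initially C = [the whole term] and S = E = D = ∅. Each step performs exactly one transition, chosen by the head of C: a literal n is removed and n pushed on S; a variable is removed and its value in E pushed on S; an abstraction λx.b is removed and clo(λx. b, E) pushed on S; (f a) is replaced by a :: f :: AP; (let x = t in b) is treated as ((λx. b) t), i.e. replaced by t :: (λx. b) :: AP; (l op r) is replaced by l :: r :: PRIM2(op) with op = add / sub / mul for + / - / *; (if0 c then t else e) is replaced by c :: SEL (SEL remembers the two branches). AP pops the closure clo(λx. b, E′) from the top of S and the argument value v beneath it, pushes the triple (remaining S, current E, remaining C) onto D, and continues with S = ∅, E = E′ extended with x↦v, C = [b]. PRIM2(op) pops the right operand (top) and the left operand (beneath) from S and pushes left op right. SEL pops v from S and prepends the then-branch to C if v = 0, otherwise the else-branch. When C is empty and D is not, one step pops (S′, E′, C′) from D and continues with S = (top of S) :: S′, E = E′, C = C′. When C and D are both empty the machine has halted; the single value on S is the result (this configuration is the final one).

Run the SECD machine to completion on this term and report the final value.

Answer: 4

Execution trace:
step 0: <S=∅, E=∅, C=[((λu. ((λv. ((λw. 4) u)) 1)) (-4 * 1))], D=∅>
step 1: <S=∅, E=∅, C=[(-4 * 1) :: (λu. ((λv. ((λw. 4) u)) 1)) :: AP], D=∅>
step 2: <S=∅, E=∅, C=[-4 :: 1 :: PRIM2(mul) :: (λu. ((λv. ((λw. 4) u)) 1)) :: AP], D=∅>
step 3: <S=[-4], E=∅, C=[1 :: PRIM2(mul) :: (λu. ((λv. ((λw. 4) u)) 1)) :: AP], D=∅>
step 4: <S=[1 :: -4], E=∅, C=[PRIM2(mul) :: (λu. ((λv. ((λw. 4) u)) 1)) :: AP], D=∅>
step 5: <S=[-4], E=∅, C=[(λu. ((λv. ((λw. 4) u)) 1)) :: AP], D=∅>
step 6: <S=[clo(λu. ((λv. ((λw. 4) u)) 1), ∅) :: -4], E=∅, C=[AP], D=∅>
step 7: <S=∅, E={u↦-4}, C=[((λv. ((λw. 4) u)) 1)], D=[(∅, ∅, ∅)]>
step 8: <S=∅, E={u↦-4}, C=[1 :: (λv. ((λw. 4) u)) :: AP], D=[(∅, ∅, ∅)]>
step 9: <S=[1], E={u↦-4}, C=[(λv. ((λw. 4) u)) :: AP], D=[(∅, ∅, ∅)]>
step 10: <S=[clo(λv. ((λw. 4) u), {u↦-4}) :: 1], E={u↦-4}, C=[AP], D=[(∅, ∅, ∅)]>
step 11: <S=∅, E={v↦1, u↦-4}, C=[((λw. 4) u)], D=[(∅, {u↦-4}, ∅) :: (∅, ∅, ∅)]>
step 12: <S=∅, E={v↦1, u↦-4}, C=[u :: (λw. 4) :: AP], D=[(∅, {u↦-4}, ∅) :: (∅, ∅, ∅)]>
step 13: <S=[-4], E={v↦1, u↦-4}, C=[(λw. 4) :: AP], D=[(∅, {u↦-4}, ∅) :: (∅, ∅, ∅)]>
step 14: <S=[clo(λw. 4, {v↦1, u↦-4}) :: -4], E={v↦1, u↦-4}, C=[AP], D=[(∅, {u↦-4}, ∅) :: (∅, ∅, ∅)]>
step 15: <S=∅, E={w↦-4, v↦1, u↦-4}, C=[4], D=[(∅, {v↦1, u↦-4}, ∅) :: (∅, {u↦-4}, ∅) :: (∅, ∅, ∅)]>
step 16: <S=[4], E={w↦-4, v↦1, u↦-4}, C=∅, D=[(∅, {v↦1, u↦-4}, ∅) :: (∅, {u↦-4}, ∅) :: (∅, ∅, ∅)]>
step 17: <S=[4], E={v↦1, u↦-4}, C=∅, D=[(∅, {u↦-4}, ∅) :: (∅, ∅, ∅)]>
step 18: <S=[4], E={u↦-4}, C=∅, D=[(∅, ∅, ∅)]>
step 19: <S=[4], E=∅, C=∅, D=∅>
→ final value 4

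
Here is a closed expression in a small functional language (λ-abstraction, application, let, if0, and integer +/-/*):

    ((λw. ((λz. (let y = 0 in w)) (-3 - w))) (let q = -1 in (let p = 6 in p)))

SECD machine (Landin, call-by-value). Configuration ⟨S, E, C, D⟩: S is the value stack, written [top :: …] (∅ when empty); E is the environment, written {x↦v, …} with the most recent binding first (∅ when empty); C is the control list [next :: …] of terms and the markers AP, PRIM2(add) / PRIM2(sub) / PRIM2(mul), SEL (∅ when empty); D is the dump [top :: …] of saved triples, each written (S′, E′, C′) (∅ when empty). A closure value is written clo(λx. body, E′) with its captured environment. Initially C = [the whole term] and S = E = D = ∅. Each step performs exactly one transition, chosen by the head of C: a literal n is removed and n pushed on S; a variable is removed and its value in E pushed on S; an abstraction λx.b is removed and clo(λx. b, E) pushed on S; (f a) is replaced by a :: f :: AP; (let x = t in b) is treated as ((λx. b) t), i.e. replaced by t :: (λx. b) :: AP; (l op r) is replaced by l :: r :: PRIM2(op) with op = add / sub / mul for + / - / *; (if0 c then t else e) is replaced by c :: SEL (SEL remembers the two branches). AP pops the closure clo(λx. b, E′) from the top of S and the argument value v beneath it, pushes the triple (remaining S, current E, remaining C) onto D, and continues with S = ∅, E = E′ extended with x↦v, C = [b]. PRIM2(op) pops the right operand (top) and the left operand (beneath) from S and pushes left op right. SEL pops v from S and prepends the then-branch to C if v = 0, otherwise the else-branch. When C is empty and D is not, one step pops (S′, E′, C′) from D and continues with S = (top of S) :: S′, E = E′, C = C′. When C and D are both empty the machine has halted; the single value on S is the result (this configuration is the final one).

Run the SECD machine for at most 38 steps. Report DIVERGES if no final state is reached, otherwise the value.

0. <S=∅, E=∅, C=[((λw. ((λz. (let y = 0 in w)) (-3 - w))) (let q = -1 in (let p = 6 in p)))], D=∅>
1. <S=∅, E=∅, C=[(let q = -1 in (let p = 6 in p)) :: (λw. ((λz. (let y = 0 in w)) (-3 - w))) :: AP], D=∅>
2. <S=∅, E=∅, C=[-1 :: (λq. (let p = 6 in p)) :: AP :: (λw. ((λz. (let y = 0 in w)) (-3 - w))) :: AP], D=∅>
3. <S=[-1], E=∅, C=[(λq. (let p = 6 in p)) :: AP :: (λw. ((λz. (let y = 0 in w)) (-3 - w))) :: AP], D=∅>
4. <S=[clo(λq. (let p = 6 in p), ∅) :: -1], E=∅, C=[AP :: (λw. ((λz. (let y = 0 in w)) (-3 - w))) :: AP], D=∅>
5. <S=∅, E={q↦-1}, C=[(let p = 6 in p)], D=[(∅, ∅, [(λw. ((λz. (let y = 0 in w)) (-3 - w))) :: AP])]>
6. <S=∅, E={q↦-1}, C=[6 :: (λp. p) :: AP], D=[(∅, ∅, [(λw. ((λz. (let y = 0 in w)) (-3 - w))) :: AP])]>
7. <S=[6], E={q↦-1}, C=[(λp. p) :: AP], D=[(∅, ∅, [(λw. ((λz. (let y = 0 in w)) (-3 - w))) :: AP])]>
8. <S=[clo(λp. p, {q↦-1}) :: 6], E={q↦-1}, C=[AP], D=[(∅, ∅, [(λw. ((λz. (let y = 0 in w)) (-3 - w))) :: AP])]>
9. <S=∅, E={p↦6, q↦-1}, C=[p], D=[(∅, {q↦-1}, ∅) :: (∅, ∅, [(λw. ((λz. (let y = 0 in w)) (-3 - w))) :: AP])]>
10. <S=[6], E={p↦6, q↦-1}, C=∅, D=[(∅, {q↦-1}, ∅) :: (∅, ∅, [(λw. ((λz. (let y = 0 in w)) (-3 - w))) :: AP])]>
11. <S=[6], E={q↦-1}, C=∅, D=[(∅, ∅, [(λw. ((λz. (let y = 0 in w)) (-3 - w))) :: AP])]>
12. <S=[6], E=∅, C=[(λw. ((λz. (let y = 0 in w)) (-3 - w))) :: AP], D=∅>
13. <S=[clo(λw. ((λz. (let y = 0 in w)) (-3 - w)), ∅) :: 6], E=∅, C=[AP], D=∅>
14. <S=∅, E={w↦6}, C=[((λz. (let y = 0 in w)) (-3 - w))], D=[(∅, ∅, ∅)]>
15. <S=∅, E={w↦6}, C=[(-3 - w) :: (λz. (let y = 0 in w)) :: AP], D=[(∅, ∅, ∅)]>
16. <S=∅, E={w↦6}, C=[-3 :: w :: PRIM2(sub) :: (λz. (let y = 0 in w)) :: AP], D=[(∅, ∅, ∅)]>
17. <S=[-3], E={w↦6}, C=[w :: PRIM2(sub) :: (λz. (let y = 0 in w)) :: AP], D=[(∅, ∅, ∅)]>
18. <S=[6 :: -3], E={w↦6}, C=[PRIM2(sub) :: (λz. (let y = 0 in w)) :: AP], D=[(∅, ∅, ∅)]>
19. <S=[-9], E={w↦6}, C=[(λz. (let y = 0 in w)) :: AP], D=[(∅, ∅, ∅)]>
20. <S=[clo(λz. (let y = 0 in w), {w↦6}) :: -9], E={w↦6}, C=[AP], D=[(∅, ∅, ∅)]>
21. <S=∅, E={z↦-9, w↦6}, C=[(let y = 0 in w)], D=[(∅, {w↦6}, ∅) :: (∅, ∅, ∅)]>
22. <S=∅, E={z↦-9, w↦6}, C=[0 :: (λy. w) :: AP], D=[(∅, {w↦6}, ∅) :: (∅, ∅, ∅)]>
23. <S=[0], E={z↦-9, w↦6}, C=[(λy. w) :: AP], D=[(∅, {w↦6}, ∅) :: (∅, ∅, ∅)]>
24. <S=[clo(λy. w, {z↦-9, w↦6}) :: 0], E={z↦-9, w↦6}, C=[AP], D=[(∅, {w↦6}, ∅) :: (∅, ∅, ∅)]>
25. <S=∅, E={y↦0, z↦-9, w↦6}, C=[w], D=[(∅, {z↦-9, w↦6}, ∅) :: (∅, {w↦6}, ∅) :: (∅, ∅, ∅)]>
26. <S=[6], E={y↦0, z↦-9, w↦6}, C=∅, D=[(∅, {z↦-9, w↦6}, ∅) :: (∅, {w↦6}, ∅) :: (∅, ∅, ∅)]>
27. <S=[6], E={z↦-9, w↦6}, C=∅, D=[(∅, {w↦6}, ∅) :: (∅, ∅, ∅)]>
28. <S=[6], E={w↦6}, C=∅, D=[(∅, ∅, ∅)]>
29. <S=[6], E=∅, C=∅, D=∅>
→ final value 6

Answer: 6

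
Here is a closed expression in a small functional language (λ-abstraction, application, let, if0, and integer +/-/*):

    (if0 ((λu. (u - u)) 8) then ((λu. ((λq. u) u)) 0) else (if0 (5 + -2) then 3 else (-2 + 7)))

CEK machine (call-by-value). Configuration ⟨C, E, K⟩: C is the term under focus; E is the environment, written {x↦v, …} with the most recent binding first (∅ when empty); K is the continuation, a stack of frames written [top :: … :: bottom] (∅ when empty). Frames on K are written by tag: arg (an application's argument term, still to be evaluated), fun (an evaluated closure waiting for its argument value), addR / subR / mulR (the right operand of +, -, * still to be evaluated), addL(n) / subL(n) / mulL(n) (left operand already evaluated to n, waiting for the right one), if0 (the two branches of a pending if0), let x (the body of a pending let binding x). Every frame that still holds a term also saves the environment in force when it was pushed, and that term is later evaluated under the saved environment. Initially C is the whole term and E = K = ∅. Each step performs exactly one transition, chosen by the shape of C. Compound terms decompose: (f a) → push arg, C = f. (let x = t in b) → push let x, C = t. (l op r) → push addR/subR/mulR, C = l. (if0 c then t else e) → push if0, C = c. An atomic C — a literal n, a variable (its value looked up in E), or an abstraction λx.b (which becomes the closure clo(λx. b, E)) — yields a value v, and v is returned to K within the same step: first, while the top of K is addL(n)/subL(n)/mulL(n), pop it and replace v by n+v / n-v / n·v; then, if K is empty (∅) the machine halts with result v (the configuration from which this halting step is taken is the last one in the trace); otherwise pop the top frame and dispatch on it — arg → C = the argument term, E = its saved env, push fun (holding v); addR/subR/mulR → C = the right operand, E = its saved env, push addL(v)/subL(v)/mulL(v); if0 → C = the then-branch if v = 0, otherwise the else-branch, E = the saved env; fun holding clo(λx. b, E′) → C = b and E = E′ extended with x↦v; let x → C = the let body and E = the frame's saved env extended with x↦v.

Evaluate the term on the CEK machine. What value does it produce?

step 0: [C=(if0 ((λu. (u - u)) 8) then ((λu. ((λq. u) u)) 0) else (if0 (5 + -2) then 3 else (-2 + 7))) | E=∅ | K=∅]
step 1: [C=((λu. (u - u)) 8) | E=∅ | K=[if0]]
step 2: [C=(λu. (u - u)) | E=∅ | K=[arg :: if0]]
step 3: [C=8 | E=∅ | K=[fun :: if0]]
step 4: [C=(u - u) | E={u↦8} | K=[if0]]
step 5: [C=u | E={u↦8} | K=[subR :: if0]]
step 6: [C=u | E={u↦8} | K=[subL(8) :: if0]]
step 7: [C=((λu. ((λq. u) u)) 0) | E=∅ | K=∅]
step 8: [C=(λu. ((λq. u) u)) | E=∅ | K=[arg]]
step 9: [C=0 | E=∅ | K=[fun]]
step 10: [C=((λq. u) u) | E={u↦0} | K=∅]
step 11: [C=(λq. u) | E={u↦0} | K=[arg]]
step 12: [C=u | E={u↦0} | K=[fun]]
step 13: [C=u | E={q↦0, u↦0} | K=∅]
→ final value 0

Answer: 0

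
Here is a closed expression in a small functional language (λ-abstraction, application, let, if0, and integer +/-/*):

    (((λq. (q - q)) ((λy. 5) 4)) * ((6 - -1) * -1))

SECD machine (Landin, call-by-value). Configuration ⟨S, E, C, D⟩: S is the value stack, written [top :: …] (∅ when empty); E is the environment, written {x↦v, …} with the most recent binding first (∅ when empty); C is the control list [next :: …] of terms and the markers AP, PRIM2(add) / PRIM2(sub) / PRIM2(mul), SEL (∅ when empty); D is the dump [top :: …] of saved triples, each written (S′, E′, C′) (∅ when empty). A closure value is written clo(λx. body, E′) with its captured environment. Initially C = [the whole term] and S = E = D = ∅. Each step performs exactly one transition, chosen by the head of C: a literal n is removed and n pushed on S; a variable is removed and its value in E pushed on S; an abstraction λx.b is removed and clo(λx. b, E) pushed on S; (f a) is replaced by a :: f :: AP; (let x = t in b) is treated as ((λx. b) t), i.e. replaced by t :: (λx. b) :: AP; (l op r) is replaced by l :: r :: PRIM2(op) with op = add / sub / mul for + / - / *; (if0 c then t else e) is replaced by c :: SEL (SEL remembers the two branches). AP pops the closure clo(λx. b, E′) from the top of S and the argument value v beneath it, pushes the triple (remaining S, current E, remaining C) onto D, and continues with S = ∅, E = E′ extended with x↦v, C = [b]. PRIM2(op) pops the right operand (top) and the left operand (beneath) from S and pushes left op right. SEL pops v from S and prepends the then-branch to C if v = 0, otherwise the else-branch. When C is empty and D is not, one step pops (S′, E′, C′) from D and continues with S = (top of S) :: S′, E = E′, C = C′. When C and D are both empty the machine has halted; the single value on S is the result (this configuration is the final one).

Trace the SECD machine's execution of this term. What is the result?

step 0: ⟨S=∅; E=∅; C=[(((λq. (q - q)) ((λy. 5) 4)) * ((6 - -1) * -1))]; D=∅⟩
step 1: ⟨S=∅; E=∅; C=[((λq. (q - q)) ((λy. 5) 4)) :: ((6 - -1) * -1) :: PRIM2(mul)]; D=∅⟩
step 2: ⟨S=∅; E=∅; C=[((λy. 5) 4) :: (λq. (q - q)) :: AP :: ((6 - -1) * -1) :: PRIM2(mul)]; D=∅⟩
step 3: ⟨S=∅; E=∅; C=[4 :: (λy. 5) :: AP :: (λq. (q - q)) :: AP :: ((6 - -1) * -1) :: PRIM2(mul)]; D=∅⟩
step 4: ⟨S=[4]; E=∅; C=[(λy. 5) :: AP :: (λq. (q - q)) :: AP :: ((6 - -1) * -1) :: PRIM2(mul)]; D=∅⟩
step 5: ⟨S=[clo(λy. 5, ∅) :: 4]; E=∅; C=[AP :: (λq. (q - q)) :: AP :: ((6 - -1) * -1) :: PRIM2(mul)]; D=∅⟩
step 6: ⟨S=∅; E={y↦4}; C=[5]; D=[(∅, ∅, [(λq. (q - q)) :: AP :: ((6 - -1) * -1) :: PRIM2(mul)])]⟩
step 7: ⟨S=[5]; E={y↦4}; C=∅; D=[(∅, ∅, [(λq. (q - q)) :: AP :: ((6 - -1) * -1) :: PRIM2(mul)])]⟩
step 8: ⟨S=[5]; E=∅; C=[(λq. (q - q)) :: AP :: ((6 - -1) * -1) :: PRIM2(mul)]; D=∅⟩
step 9: ⟨S=[clo(λq. (q - q), ∅) :: 5]; E=∅; C=[AP :: ((6 - -1) * -1) :: PRIM2(mul)]; D=∅⟩
step 10: ⟨S=∅; E={q↦5}; C=[(q - q)]; D=[(∅, ∅, [((6 - -1) * -1) :: PRIM2(mul)])]⟩
step 11: ⟨S=∅; E={q↦5}; C=[q :: q :: PRIM2(sub)]; D=[(∅, ∅, [((6 - -1) * -1) :: PRIM2(mul)])]⟩
step 12: ⟨S=[5]; E={q↦5}; C=[q :: PRIM2(sub)]; D=[(∅, ∅, [((6 - -1) * -1) :: PRIM2(mul)])]⟩
step 13: ⟨S=[5 :: 5]; E={q↦5}; C=[PRIM2(sub)]; D=[(∅, ∅, [((6 - -1) * -1) :: PRIM2(mul)])]⟩
step 14: ⟨S=[0]; E={q↦5}; C=∅; D=[(∅, ∅, [((6 - -1) * -1) :: PRIM2(mul)])]⟩
step 15: ⟨S=[0]; E=∅; C=[((6 - -1) * -1) :: PRIM2(mul)]; D=∅⟩
step 16: ⟨S=[0]; E=∅; C=[(6 - -1) :: -1 :: PRIM2(mul) :: PRIM2(mul)]; D=∅⟩
step 17: ⟨S=[0]; E=∅; C=[6 :: -1 :: PRIM2(sub) :: -1 :: PRIM2(mul) :: PRIM2(mul)]; D=∅⟩
step 18: ⟨S=[6 :: 0]; E=∅; C=[-1 :: PRIM2(sub) :: -1 :: PRIM2(mul) :: PRIM2(mul)]; D=∅⟩
step 19: ⟨S=[-1 :: 6 :: 0]; E=∅; C=[PRIM2(sub) :: -1 :: PRIM2(mul) :: PRIM2(mul)]; D=∅⟩
step 20: ⟨S=[7 :: 0]; E=∅; C=[-1 :: PRIM2(mul) :: PRIM2(mul)]; D=∅⟩
step 21: ⟨S=[-1 :: 7 :: 0]; E=∅; C=[PRIM2(mul) :: PRIM2(mul)]; D=∅⟩
step 22: ⟨S=[-7 :: 0]; E=∅; C=[PRIM2(mul)]; D=∅⟩
step 23: ⟨S=[0]; E=∅; C=∅; D=∅⟩
→ final value 0

Answer: 0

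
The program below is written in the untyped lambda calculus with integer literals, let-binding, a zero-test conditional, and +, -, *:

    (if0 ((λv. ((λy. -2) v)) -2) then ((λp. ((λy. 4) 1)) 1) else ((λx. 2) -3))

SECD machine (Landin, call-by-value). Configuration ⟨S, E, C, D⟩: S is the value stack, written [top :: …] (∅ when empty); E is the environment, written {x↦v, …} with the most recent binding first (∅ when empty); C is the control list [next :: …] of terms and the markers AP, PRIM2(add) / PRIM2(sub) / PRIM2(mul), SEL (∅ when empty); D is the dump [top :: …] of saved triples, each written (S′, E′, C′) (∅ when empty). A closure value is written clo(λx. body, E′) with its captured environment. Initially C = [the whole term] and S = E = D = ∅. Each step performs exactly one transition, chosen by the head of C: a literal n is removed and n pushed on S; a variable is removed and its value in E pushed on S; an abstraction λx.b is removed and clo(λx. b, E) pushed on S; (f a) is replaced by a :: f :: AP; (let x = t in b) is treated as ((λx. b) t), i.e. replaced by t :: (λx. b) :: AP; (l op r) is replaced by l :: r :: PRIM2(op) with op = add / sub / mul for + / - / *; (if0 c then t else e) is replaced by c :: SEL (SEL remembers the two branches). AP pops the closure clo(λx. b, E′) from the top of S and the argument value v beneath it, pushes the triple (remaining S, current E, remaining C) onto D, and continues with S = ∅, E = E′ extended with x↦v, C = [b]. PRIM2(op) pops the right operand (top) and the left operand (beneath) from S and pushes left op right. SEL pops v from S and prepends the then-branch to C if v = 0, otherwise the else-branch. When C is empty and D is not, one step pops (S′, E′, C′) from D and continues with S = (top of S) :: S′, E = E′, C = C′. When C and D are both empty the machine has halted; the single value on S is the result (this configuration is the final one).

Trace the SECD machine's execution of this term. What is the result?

step 0: ⟨S=∅; E=∅; C=[(if0 ((λv. ((λy. -2) v)) -2) then ((λp. ((λy. 4) 1)) 1) else ((λx. 2) -3))]; D=∅⟩
step 1: ⟨S=∅; E=∅; C=[((λv. ((λy. -2) v)) -2) :: SEL]; D=∅⟩
step 2: ⟨S=∅; E=∅; C=[-2 :: (λv. ((λy. -2) v)) :: AP :: SEL]; D=∅⟩
step 3: ⟨S=[-2]; E=∅; C=[(λv. ((λy. -2) v)) :: AP :: SEL]; D=∅⟩
step 4: ⟨S=[clo(λv. ((λy. -2) v), ∅) :: -2]; E=∅; C=[AP :: SEL]; D=∅⟩
step 5: ⟨S=∅; E={v↦-2}; C=[((λy. -2) v)]; D=[(∅, ∅, [SEL])]⟩
step 6: ⟨S=∅; E={v↦-2}; C=[v :: (λy. -2) :: AP]; D=[(∅, ∅, [SEL])]⟩
step 7: ⟨S=[-2]; E={v↦-2}; C=[(λy. -2) :: AP]; D=[(∅, ∅, [SEL])]⟩
step 8: ⟨S=[clo(λy. -2, {v↦-2}) :: -2]; E={v↦-2}; C=[AP]; D=[(∅, ∅, [SEL])]⟩
step 9: ⟨S=∅; E={y↦-2, v↦-2}; C=[-2]; D=[(∅, {v↦-2}, ∅) :: (∅, ∅, [SEL])]⟩
step 10: ⟨S=[-2]; E={y↦-2, v↦-2}; C=∅; D=[(∅, {v↦-2}, ∅) :: (∅, ∅, [SEL])]⟩
step 11: ⟨S=[-2]; E={v↦-2}; C=∅; D=[(∅, ∅, [SEL])]⟩
step 12: ⟨S=[-2]; E=∅; C=[SEL]; D=∅⟩
step 13: ⟨S=∅; E=∅; C=[((λx. 2) -3)]; D=∅⟩
step 14: ⟨S=∅; E=∅; C=[-3 :: (λx. 2) :: AP]; D=∅⟩
step 15: ⟨S=[-3]; E=∅; C=[(λx. 2) :: AP]; D=∅⟩
step 16: ⟨S=[clo(λx. 2, ∅) :: -3]; E=∅; C=[AP]; D=∅⟩
step 17: ⟨S=∅; E={x↦-3}; C=[2]; D=[(∅, ∅, ∅)]⟩
step 18: ⟨S=[2]; E={x↦-3}; C=∅; D=[(∅, ∅, ∅)]⟩
step 19: ⟨S=[2]; E=∅; C=∅; D=∅⟩
→ final value 2

Answer: 2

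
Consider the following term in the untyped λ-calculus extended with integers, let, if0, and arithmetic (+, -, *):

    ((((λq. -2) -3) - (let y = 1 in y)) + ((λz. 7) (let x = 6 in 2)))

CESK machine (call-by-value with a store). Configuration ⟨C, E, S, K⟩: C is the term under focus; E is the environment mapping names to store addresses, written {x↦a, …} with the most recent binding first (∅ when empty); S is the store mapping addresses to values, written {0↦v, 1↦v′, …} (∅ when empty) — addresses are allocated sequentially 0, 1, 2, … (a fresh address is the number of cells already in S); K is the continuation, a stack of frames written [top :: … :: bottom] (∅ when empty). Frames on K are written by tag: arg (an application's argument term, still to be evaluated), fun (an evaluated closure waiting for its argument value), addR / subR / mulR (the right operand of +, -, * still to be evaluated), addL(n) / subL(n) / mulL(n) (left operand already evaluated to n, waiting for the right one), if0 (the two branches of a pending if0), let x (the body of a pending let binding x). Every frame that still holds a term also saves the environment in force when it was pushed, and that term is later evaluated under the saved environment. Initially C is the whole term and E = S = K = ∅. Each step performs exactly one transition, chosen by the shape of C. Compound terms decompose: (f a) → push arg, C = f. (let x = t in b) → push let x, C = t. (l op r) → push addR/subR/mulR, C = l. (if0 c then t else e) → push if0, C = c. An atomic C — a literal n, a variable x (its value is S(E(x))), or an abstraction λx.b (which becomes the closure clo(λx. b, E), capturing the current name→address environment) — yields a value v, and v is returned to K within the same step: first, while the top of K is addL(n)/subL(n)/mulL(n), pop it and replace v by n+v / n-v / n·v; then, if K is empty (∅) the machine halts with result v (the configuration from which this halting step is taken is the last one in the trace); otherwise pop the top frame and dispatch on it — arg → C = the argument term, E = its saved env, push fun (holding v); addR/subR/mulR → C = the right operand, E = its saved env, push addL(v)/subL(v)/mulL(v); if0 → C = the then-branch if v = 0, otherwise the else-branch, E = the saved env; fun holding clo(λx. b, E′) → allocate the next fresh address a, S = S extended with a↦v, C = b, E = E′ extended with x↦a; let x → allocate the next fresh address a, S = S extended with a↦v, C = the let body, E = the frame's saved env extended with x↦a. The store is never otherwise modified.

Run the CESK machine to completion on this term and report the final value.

0. ⟨C=((((λq. -2) -3) - (let y = 1 in y)) + ((λz. 7) (let x = 6 in 2))); E=∅; S=∅; K=∅⟩
1. ⟨C=(((λq. -2) -3) - (let y = 1 in y)); E=∅; S=∅; K=[addR]⟩
2. ⟨C=((λq. -2) -3); E=∅; S=∅; K=[subR :: addR]⟩
3. ⟨C=(λq. -2); E=∅; S=∅; K=[arg :: subR :: addR]⟩
4. ⟨C=-3; E=∅; S=∅; K=[fun :: subR :: addR]⟩
5. ⟨C=-2; E={q↦0}; S={0↦-3}; K=[subR :: addR]⟩
6. ⟨C=(let y = 1 in y); E=∅; S={0↦-3}; K=[subL(-2) :: addR]⟩
7. ⟨C=1; E=∅; S={0↦-3}; K=[let y :: subL(-2) :: addR]⟩
8. ⟨C=y; E={y↦1}; S={0↦-3, 1↦1}; K=[subL(-2) :: addR]⟩
9. ⟨C=((λz. 7) (let x = 6 in 2)); E=∅; S={0↦-3, 1↦1}; K=[addL(-3)]⟩
10. ⟨C=(λz. 7); E=∅; S={0↦-3, 1↦1}; K=[arg :: addL(-3)]⟩
11. ⟨C=(let x = 6 in 2); E=∅; S={0↦-3, 1↦1}; K=[fun :: addL(-3)]⟩
12. ⟨C=6; E=∅; S={0↦-3, 1↦1}; K=[let x :: fun :: addL(-3)]⟩
13. ⟨C=2; E={x↦2}; S={0↦-3, 1↦1, 2↦6}; K=[fun :: addL(-3)]⟩
14. ⟨C=7; E={z↦3}; S={0↦-3, 1↦1, 2↦6, 3↦2}; K=[addL(-3)]⟩
→ final value 4

Answer: 4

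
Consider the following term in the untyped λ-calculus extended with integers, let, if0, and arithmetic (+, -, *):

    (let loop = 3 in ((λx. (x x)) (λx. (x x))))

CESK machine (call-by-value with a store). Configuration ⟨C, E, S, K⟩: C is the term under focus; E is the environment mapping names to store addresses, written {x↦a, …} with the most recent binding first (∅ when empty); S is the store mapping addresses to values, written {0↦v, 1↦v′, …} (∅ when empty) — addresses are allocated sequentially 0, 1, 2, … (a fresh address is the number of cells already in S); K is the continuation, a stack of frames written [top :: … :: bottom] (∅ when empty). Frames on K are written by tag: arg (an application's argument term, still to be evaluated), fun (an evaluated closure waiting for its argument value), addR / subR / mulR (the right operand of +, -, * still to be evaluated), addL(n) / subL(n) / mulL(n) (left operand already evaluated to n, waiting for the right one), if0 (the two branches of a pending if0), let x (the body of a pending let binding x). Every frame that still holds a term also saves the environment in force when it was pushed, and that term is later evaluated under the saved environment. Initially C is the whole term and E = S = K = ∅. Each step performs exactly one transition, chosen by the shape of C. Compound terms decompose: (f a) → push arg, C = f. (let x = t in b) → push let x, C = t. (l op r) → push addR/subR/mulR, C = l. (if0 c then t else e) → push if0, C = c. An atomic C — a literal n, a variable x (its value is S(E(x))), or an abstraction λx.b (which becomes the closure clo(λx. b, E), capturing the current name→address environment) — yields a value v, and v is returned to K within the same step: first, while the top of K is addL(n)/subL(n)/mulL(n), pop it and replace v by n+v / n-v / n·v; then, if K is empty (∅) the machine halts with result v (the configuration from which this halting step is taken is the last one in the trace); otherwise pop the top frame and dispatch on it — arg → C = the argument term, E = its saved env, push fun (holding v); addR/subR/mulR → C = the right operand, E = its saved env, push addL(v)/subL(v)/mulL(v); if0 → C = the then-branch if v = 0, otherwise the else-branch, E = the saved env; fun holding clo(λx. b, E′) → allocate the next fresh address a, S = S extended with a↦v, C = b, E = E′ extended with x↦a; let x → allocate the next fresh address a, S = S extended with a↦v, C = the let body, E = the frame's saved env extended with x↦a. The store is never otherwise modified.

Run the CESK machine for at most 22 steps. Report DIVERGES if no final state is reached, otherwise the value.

[0] ⟨C=(let loop = 3 in ((λx. (x x)) (λx. (x x)))); E=∅; S=∅; K=∅⟩
[1] ⟨C=3; E=∅; S=∅; K=[let loop]⟩
[2] ⟨C=((λx. (x x)) (λx. (x x))); E={loop↦0}; S={0↦3}; K=∅⟩
[3] ⟨C=(λx. (x x)); E={loop↦0}; S={0↦3}; K=[arg]⟩
[4] ⟨C=(λx. (x x)); E={loop↦0}; S={0↦3}; K=[fun]⟩
[5] ⟨C=(x x); E={x↦1, loop↦0}; S={0↦3, 1↦clo(λx. (x x), {loop↦0})}; K=∅⟩
[6] ⟨C=x; E={x↦1, loop↦0}; S={0↦3, 1↦clo(λx. (x x), {loop↦0})}; K=[arg]⟩
[7] ⟨C=x; E={x↦1, loop↦0}; S={0↦3, 1↦clo(λx. (x x), {loop↦0})}; K=[fun]⟩
[8] ⟨C=(x x); E={x↦2, loop↦0}; S={0↦3, 1↦clo(λx. (x x), {loop↦0}), 2↦clo(λx. (x x), {loop↦0})}; K=∅⟩
[9] ⟨C=x; E={x↦2, loop↦0}; S={0↦3, 1↦clo(λx. (x x), {loop↦0}), 2↦clo(λx. (x x), {loop↦0})}; K=[arg]⟩
[10] ⟨C=x; E={x↦2, loop↦0}; S={0↦3, 1↦clo(λx. (x x), {loop↦0}), 2↦clo(λx. (x x), {loop↦0})}; K=[fun]⟩
[11] ⟨C=(x x); E={x↦3, loop↦0}; S={0↦3, 1↦clo(λx. (x x), {loop↦0}), 2↦clo(λx. (x x), {loop↦0}), 3↦clo(λx. (x x), {loop↦0})}; K=∅⟩
[12] ⟨C=x; E={x↦3, loop↦0}; S={0↦3, 1↦clo(λx. (x x), {loop↦0}), 2↦clo(λx. (x x), {loop↦0}), 3↦clo(λx. (x x), {loop↦0})}; K=[arg]⟩
[13] ⟨C=x; E={x↦3, loop↦0}; S={0↦3, 1↦clo(λx. (x x), {loop↦0}), 2↦clo(λx. (x x), {loop↦0}), 3↦clo(λx. (x x), {loop↦0})}; K=[fun]⟩
[14] ⟨C=(x x); E={x↦4, loop↦0}; S={0↦3, 1↦clo(λx. (x x), {loop↦0}), 2↦clo(λx. (x x), {loop↦0}), 3↦clo(λx. (x x), {loop↦0}), 4↦clo(λx. (x x), {loop↦0})}; K=∅⟩
[15] ⟨C=x; E={x↦4, loop↦0}; S={0↦3, 1↦clo(λx. (x x), {loop↦0}), 2↦clo(λx. (x x), {loop↦0}), 3↦clo(λx. (x x), {loop↦0}), 4↦clo(λx. (x x), {loop↦0})}; K=[arg]⟩
[16] ⟨C=x; E={x↦4, loop↦0}; S={0↦3, 1↦clo(λx. (x x), {loop↦0}), 2↦clo(λx. (x x), {loop↦0}), 3↦clo(λx. (x x), {loop↦0}), 4↦clo(λx. (x x), {loop↦0})}; K=[fun]⟩
[17] ⟨C=(x x); E={x↦5, loop↦0}; S={0↦3, 1↦clo(λx. (x x), {loop↦0}), 2↦clo(λx. (x x), {loop↦0}), 3↦clo(λx. (x x), {loop↦0}), 4↦clo(λx. (x x), {loop↦0}), 5↦clo(λx. (x x), {loop↦0})}; K=∅⟩
[18] ⟨C=x; E={x↦5, loop↦0}; S={0↦3, 1↦clo(λx. (x x), {loop↦0}), 2↦clo(λx. (x x), {loop↦0}), 3↦clo(λx. (x x), {loop↦0}), 4↦clo(λx. (x x), {loop↦0}), 5↦clo(λx. (x x), {loop↦0})}; K=[arg]⟩
[19] ⟨C=x; E={x↦5, loop↦0}; S={0↦3, 1↦clo(λx. (x x), {loop↦0}), 2↦clo(λx. (x x), {loop↦0}), 3↦clo(λx. (x x), {loop↦0}), 4↦clo(λx. (x x), {loop↦0}), 5↦clo(λx. (x x), {loop↦0})}; K=[fun]⟩
[20] ⟨C=(x x); E={x↦6, loop↦0}; S={0↦3, 1↦clo(λx. (x x), {loop↦0}), 2↦clo(λx. (x x), {loop↦0}), 3↦clo(λx. (x x), {loop↦0}), 4↦clo(λx. (x x), {loop↦0}), 5↦clo(λx. (x x), {loop↦0}), 6↦clo(λx. (x x), {loop↦0})}; K=∅⟩
[21] ⟨C=x; E={x↦6, loop↦0}; S={0↦3, 1↦clo(λx. (x x), {loop↦0}), 2↦clo(λx. (x x), {loop↦0}), 3↦clo(λx. (x x), {loop↦0}), 4↦clo(λx. (x x), {loop↦0}), 5↦clo(λx. (x x), {loop↦0}), 6↦clo(λx. (x x), {loop↦0})}; K=[arg]⟩
[22] ⟨C=x; E={x↦6, loop↦0}; S={0↦3, 1↦clo(λx. (x x), {loop↦0}), 2↦clo(λx. (x x), {loop↦0}), 3↦clo(λx. (x x), {loop↦0}), 4↦clo(λx. (x x), {loop↦0}), 5↦clo(λx. (x x), {loop↦0}), 6↦clo(λx. (x x), {loop↦0})}; K=[fun]⟩
→ 22 transitions taken and the configuration is still not final: no result within 22 steps

Answer: DIVERGES (no final state within 22 steps)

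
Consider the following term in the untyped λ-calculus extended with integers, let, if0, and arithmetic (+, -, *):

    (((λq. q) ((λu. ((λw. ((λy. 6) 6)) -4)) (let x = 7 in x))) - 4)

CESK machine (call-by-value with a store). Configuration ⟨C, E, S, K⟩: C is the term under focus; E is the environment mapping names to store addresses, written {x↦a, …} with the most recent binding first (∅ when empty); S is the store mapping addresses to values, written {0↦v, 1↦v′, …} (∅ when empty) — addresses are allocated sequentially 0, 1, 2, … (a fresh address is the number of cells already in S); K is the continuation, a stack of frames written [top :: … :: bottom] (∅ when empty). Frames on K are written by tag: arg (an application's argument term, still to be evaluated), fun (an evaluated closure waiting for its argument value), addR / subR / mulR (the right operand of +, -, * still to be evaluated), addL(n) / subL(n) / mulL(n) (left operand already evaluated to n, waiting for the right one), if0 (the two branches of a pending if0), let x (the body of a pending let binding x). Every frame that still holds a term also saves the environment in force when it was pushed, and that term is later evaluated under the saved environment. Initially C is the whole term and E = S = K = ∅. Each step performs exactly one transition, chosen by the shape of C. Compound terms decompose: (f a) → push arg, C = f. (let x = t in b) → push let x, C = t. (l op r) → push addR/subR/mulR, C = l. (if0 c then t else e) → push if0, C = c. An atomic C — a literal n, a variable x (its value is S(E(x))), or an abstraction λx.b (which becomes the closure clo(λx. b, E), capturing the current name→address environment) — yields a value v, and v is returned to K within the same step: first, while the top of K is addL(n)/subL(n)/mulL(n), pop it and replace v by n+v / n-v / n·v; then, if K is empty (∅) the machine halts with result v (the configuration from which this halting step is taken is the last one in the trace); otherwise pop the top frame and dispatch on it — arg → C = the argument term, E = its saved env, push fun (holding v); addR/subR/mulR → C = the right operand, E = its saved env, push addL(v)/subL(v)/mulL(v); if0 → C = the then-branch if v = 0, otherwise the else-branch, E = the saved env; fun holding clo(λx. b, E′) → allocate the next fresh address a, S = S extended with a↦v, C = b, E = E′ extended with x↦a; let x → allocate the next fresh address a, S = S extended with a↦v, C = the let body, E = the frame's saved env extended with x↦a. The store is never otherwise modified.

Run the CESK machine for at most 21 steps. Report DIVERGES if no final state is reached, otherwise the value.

step 0: ⟨C=(((λq. q) ((λu. ((λw. ((λy. 6) 6)) -4)) (let x = 7 in x))) - 4); E=∅; S=∅; K=∅⟩
step 1: ⟨C=((λq. q) ((λu. ((λw. ((λy. 6) 6)) -4)) (let x = 7 in x))); E=∅; S=∅; K=[subR]⟩
step 2: ⟨C=(λq. q); E=∅; S=∅; K=[arg :: subR]⟩
step 3: ⟨C=((λu. ((λw. ((λy. 6) 6)) -4)) (let x = 7 in x)); E=∅; S=∅; K=[fun :: subR]⟩
step 4: ⟨C=(λu. ((λw. ((λy. 6) 6)) -4)); E=∅; S=∅; K=[arg :: fun :: subR]⟩
step 5: ⟨C=(let x = 7 in x); E=∅; S=∅; K=[fun :: fun :: subR]⟩
step 6: ⟨C=7; E=∅; S=∅; K=[let x :: fun :: fun :: subR]⟩
step 7: ⟨C=x; E={x↦0}; S={0↦7}; K=[fun :: fun :: subR]⟩
step 8: ⟨C=((λw. ((λy. 6) 6)) -4); E={u↦1}; S={0↦7, 1↦7}; K=[fun :: subR]⟩
step 9: ⟨C=(λw. ((λy. 6) 6)); E={u↦1}; S={0↦7, 1↦7}; K=[arg :: fun :: subR]⟩
step 10: ⟨C=-4; E={u↦1}; S={0↦7, 1↦7}; K=[fun :: fun :: subR]⟩
step 11: ⟨C=((λy. 6) 6); E={w↦2, u↦1}; S={0↦7, 1↦7, 2↦-4}; K=[fun :: subR]⟩
step 12: ⟨C=(λy. 6); E={w↦2, u↦1}; S={0↦7, 1↦7, 2↦-4}; K=[arg :: fun :: subR]⟩
step 13: ⟨C=6; E={w↦2, u↦1}; S={0↦7, 1↦7, 2↦-4}; K=[fun :: fun :: subR]⟩
step 14: ⟨C=6; E={y↦3, w↦2, u↦1}; S={0↦7, 1↦7, 2↦-4, 3↦6}; K=[fun :: subR]⟩
step 15: ⟨C=q; E={q↦4}; S={0↦7, 1↦7, 2↦-4, 3↦6, 4↦6}; K=[subR]⟩
step 16: ⟨C=4; E=∅; S={0↦7, 1↦7, 2↦-4, 3↦6, 4↦6}; K=[subL(6)]⟩
→ final value 2

Answer: 2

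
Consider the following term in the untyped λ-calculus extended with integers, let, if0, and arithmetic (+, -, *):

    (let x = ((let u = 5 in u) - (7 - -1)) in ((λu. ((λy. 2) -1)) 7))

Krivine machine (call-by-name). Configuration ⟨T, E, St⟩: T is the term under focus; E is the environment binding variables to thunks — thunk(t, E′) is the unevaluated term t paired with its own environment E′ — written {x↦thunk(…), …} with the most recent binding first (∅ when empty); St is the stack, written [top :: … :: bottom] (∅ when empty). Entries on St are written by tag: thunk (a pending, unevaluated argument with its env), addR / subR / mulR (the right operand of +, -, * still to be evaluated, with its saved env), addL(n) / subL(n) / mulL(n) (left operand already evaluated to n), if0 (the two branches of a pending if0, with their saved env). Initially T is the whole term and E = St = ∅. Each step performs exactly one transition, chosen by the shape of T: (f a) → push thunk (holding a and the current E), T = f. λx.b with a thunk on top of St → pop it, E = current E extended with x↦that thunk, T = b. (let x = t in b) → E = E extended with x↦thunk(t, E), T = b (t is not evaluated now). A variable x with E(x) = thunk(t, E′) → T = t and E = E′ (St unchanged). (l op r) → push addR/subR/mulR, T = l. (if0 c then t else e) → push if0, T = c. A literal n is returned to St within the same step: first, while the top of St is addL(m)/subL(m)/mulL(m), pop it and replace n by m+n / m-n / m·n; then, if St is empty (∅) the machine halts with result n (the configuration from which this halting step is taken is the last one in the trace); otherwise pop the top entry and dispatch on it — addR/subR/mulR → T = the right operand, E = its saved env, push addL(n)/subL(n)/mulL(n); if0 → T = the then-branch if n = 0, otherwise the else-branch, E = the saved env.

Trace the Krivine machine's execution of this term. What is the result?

t=0: ⟨T=(let x = ((let u = 5 in u) - (7 - -1)) in ((λu. ((λy. 2) -1)) 7)); E=∅; St=∅⟩
t=1: ⟨T=((λu. ((λy. 2) -1)) 7); E={x↦thunk(((let u = 5 in u) - (7 - -1)), ∅)}; St=∅⟩
t=2: ⟨T=(λu. ((λy. 2) -1)); E={x↦thunk(((let u = 5 in u) - (7 - -1)), ∅)}; St=[thunk]⟩
t=3: ⟨T=((λy. 2) -1); E={u↦thunk(7, {x↦thunk(((let u = 5 in u) - (7 - -1)), ∅)}), x↦thunk(((let u = 5 in u) - (7 - -1)), ∅)}; St=∅⟩
t=4: ⟨T=(λy. 2); E={u↦thunk(7, {x↦thunk(((let u = 5 in u) - (7 - -1)), ∅)}), x↦thunk(((let u = 5 in u) - (7 - -1)), ∅)}; St=[thunk]⟩
t=5: ⟨T=2; E={y↦thunk(-1, {u↦thunk(7, {x↦thunk(((let u = 5 in u) - (7 - -1)), ∅)}), x↦thunk(((let u = 5 in u) - (7 - -1)), ∅)}), u↦thunk(7, {x↦thunk(((let u = 5 in u) - (7 - -1)), ∅)}), x↦thunk(((let u = 5 in u) - (7 - -1)), ∅)}; St=∅⟩
→ final value 2

Answer: 2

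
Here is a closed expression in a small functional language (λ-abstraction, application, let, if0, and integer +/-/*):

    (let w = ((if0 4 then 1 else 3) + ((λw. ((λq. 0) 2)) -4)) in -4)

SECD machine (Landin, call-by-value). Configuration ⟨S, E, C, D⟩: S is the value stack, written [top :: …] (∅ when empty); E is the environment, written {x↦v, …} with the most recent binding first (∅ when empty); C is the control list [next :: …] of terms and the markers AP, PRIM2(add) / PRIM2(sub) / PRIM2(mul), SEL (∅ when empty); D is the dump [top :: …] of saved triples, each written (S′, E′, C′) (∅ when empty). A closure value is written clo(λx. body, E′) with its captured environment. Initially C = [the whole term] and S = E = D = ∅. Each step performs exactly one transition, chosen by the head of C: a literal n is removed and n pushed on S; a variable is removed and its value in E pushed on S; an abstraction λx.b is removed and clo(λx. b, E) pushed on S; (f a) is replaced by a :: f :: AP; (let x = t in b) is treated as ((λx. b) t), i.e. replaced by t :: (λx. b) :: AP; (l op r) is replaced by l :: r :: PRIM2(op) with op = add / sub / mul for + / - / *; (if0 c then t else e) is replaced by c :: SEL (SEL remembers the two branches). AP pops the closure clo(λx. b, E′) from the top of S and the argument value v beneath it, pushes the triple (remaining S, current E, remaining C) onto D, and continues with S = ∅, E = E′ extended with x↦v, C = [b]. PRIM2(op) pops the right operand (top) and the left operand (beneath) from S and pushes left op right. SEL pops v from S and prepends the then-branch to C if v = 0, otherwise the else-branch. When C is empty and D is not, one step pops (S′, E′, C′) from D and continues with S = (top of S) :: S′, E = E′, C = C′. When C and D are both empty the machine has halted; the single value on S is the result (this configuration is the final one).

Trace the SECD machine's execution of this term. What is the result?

Answer: -4

Derivation:
step 0: [S=∅ | E=∅ | C=[(let w = ((if0 4 then 1 else 3) + ((λw. ((λq. 0) 2)) -4)) in -4)] | D=∅]
step 1: [S=∅ | E=∅ | C=[((if0 4 then 1 else 3) + ((λw. ((λq. 0) 2)) -4)) :: (λw. -4) :: AP] | D=∅]
step 2: [S=∅ | E=∅ | C=[(if0 4 then 1 else 3) :: ((λw. ((λq. 0) 2)) -4) :: PRIM2(add) :: (λw. -4) :: AP] | D=∅]
step 3: [S=∅ | E=∅ | C=[4 :: SEL :: ((λw. ((λq. 0) 2)) -4) :: PRIM2(add) :: (λw. -4) :: AP] | D=∅]
step 4: [S=[4] | E=∅ | C=[SEL :: ((λw. ((λq. 0) 2)) -4) :: PRIM2(add) :: (λw. -4) :: AP] | D=∅]
step 5: [S=∅ | E=∅ | C=[3 :: ((λw. ((λq. 0) 2)) -4) :: PRIM2(add) :: (λw. -4) :: AP] | D=∅]
step 6: [S=[3] | E=∅ | C=[((λw. ((λq. 0) 2)) -4) :: PRIM2(add) :: (λw. -4) :: AP] | D=∅]
step 7: [S=[3] | E=∅ | C=[-4 :: (λw. ((λq. 0) 2)) :: AP :: PRIM2(add) :: (λw. -4) :: AP] | D=∅]
step 8: [S=[-4 :: 3] | E=∅ | C=[(λw. ((λq. 0) 2)) :: AP :: PRIM2(add) :: (λw. -4) :: AP] | D=∅]
step 9: [S=[clo(λw. ((λq. 0) 2), ∅) :: -4 :: 3] | E=∅ | C=[AP :: PRIM2(add) :: (λw. -4) :: AP] | D=∅]
step 10: [S=∅ | E={w↦-4} | C=[((λq. 0) 2)] | D=[([3], ∅, [PRIM2(add) :: (λw. -4) :: AP])]]
step 11: [S=∅ | E={w↦-4} | C=[2 :: (λq. 0) :: AP] | D=[([3], ∅, [PRIM2(add) :: (λw. -4) :: AP])]]
step 12: [S=[2] | E={w↦-4} | C=[(λq. 0) :: AP] | D=[([3], ∅, [PRIM2(add) :: (λw. -4) :: AP])]]
step 13: [S=[clo(λq. 0, {w↦-4}) :: 2] | E={w↦-4} | C=[AP] | D=[([3], ∅, [PRIM2(add) :: (λw. -4) :: AP])]]
step 14: [S=∅ | E={q↦2, w↦-4} | C=[0] | D=[(∅, {w↦-4}, ∅) :: ([3], ∅, [PRIM2(add) :: (λw. -4) :: AP])]]
step 15: [S=[0] | E={q↦2, w↦-4} | C=∅ | D=[(∅, {w↦-4}, ∅) :: ([3], ∅, [PRIM2(add) :: (λw. -4) :: AP])]]
step 16: [S=[0] | E={w↦-4} | C=∅ | D=[([3], ∅, [PRIM2(add) :: (λw. -4) :: AP])]]
step 17: [S=[0 :: 3] | E=∅ | C=[PRIM2(add) :: (λw. -4) :: AP] | D=∅]
step 18: [S=[3] | E=∅ | C=[(λw. -4) :: AP] | D=∅]
step 19: [S=[clo(λw. -4, ∅) :: 3] | E=∅ | C=[AP] | D=∅]
step 20: [S=∅ | E={w↦3} | C=[-4] | D=[(∅, ∅, ∅)]]
step 21: [S=[-4] | E={w↦3} | C=∅ | D=[(∅, ∅, ∅)]]
step 22: [S=[-4] | E=∅ | C=∅ | D=∅]
→ final value -4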